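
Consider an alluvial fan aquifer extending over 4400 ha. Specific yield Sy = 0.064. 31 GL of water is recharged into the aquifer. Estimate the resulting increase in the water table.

Δh ≈ 11 m

A = 4400 ha = 4.4 × 10^7 m²
ΔV = 31 GL = 3.1 × 10^7 m³
Δh = ΔV / (Sy × A) = 3.1 × 10^7 m³ / (0.064 × 4.4 × 10^7 m²) = 11.01 m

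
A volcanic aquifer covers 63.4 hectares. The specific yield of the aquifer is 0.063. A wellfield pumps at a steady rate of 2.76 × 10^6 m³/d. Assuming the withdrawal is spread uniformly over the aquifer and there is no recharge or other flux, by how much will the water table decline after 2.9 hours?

A = 63.4 hectares = 6.34 × 10^5 m²
t = 2.9 hours = 0.1208 d
ΔV = Q × t = 2.76 × 10^6 m³/d × 0.1208 d = 3.335 × 10^5 m³
Δh = ΔV / (Sy × A) = 3.335 × 10^5 / (0.063 × 6.34 × 10^5) = 8.35 m

Δh ≈ 8.35 m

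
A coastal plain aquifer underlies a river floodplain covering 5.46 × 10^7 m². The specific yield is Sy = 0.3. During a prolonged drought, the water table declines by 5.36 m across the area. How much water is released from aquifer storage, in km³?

ΔV ≈ 0.0878 km³

ΔV = Sy × A × Δh = 0.3 × 5.46 × 10^7 m² × 5.36 m = 8.78 × 10^7 m³
ΔV = 8.78 × 10^7 m³ = 0.0878 km³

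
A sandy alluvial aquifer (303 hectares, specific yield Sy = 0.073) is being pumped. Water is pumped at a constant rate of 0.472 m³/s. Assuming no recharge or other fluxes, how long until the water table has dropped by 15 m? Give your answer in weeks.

t ≈ 11.6 weeks

A = 303 hectares = 3.03 × 10^6 m²
ΔV = Sy × A × Δh = 0.073 × 3.03 × 10^6 × 15 = 3.318 × 10^6 m³
Q = 0.472 m³/s = 40780 m³/d
t = ΔV / Q = 3.318 × 10^6 m³ / 40780 m³/d = 81.36 d
t = 81.36 d ≈ 11.62 weeks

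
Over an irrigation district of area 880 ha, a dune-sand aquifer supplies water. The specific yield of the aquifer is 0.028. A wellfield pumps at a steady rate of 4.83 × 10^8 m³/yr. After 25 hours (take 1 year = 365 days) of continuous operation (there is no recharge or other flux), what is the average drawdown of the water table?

Δh ≈ 5.59 m

A = 880 ha = 8.8 × 10^6 m²
Q = 4.83 × 10^8 m³/yr = 1.323 × 10^6 m³/d
t = 25 hours = 1.042 d
ΔV = Q × t = 1.323 × 10^6 m³/d × 1.042 d = 1.378 × 10^6 m³
Δh = ΔV / (Sy × A) = 1.378 × 10^6 / (0.028 × 8.8 × 10^6) = 5.594 m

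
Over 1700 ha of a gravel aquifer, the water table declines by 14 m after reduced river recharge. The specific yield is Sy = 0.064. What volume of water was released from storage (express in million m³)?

A = 1700 ha = 1.7 × 10^7 m²
ΔV = Sy × A × Δh = 0.064 × 1.7 × 10^7 m² × 14 m = 1.523 × 10^7 m³
ΔV = 1.523 × 10^7 m³ = 15.23 million m³

ΔV ≈ 15.2 million m³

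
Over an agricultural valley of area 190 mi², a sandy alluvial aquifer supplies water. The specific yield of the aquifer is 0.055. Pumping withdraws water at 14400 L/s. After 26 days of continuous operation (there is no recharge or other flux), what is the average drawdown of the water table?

Δh ≈ 1.2 m

A = 190 mi² = 4.921 × 10^8 m²
Q = 14400 L/s = 1.244 × 10^6 m³/d
ΔV = Q × t = 1.244 × 10^6 m³/d × 26 d = 3.235 × 10^7 m³
Δh = ΔV / (Sy × A) = 3.235 × 10^7 / (0.055 × 4.921 × 10^8) = 1.195 m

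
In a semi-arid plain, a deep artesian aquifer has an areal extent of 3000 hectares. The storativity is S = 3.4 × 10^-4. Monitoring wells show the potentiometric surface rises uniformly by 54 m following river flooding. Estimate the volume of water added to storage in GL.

ΔV ≈ 0.551 GL

A = 3000 hectares = 3 × 10^7 m²
ΔV = S × A × Δh = 3.4 × 10^-4 × 3 × 10^7 m² × 54 m = 5.508 × 10^5 m³
ΔV = 5.508 × 10^5 m³ = 0.5508 GL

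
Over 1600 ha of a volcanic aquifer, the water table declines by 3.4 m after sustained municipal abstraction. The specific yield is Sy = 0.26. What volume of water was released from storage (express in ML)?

A = 1600 ha = 1.6 × 10^7 m²
ΔV = Sy × A × Δh = 0.26 × 1.6 × 10^7 m² × 3.4 m = 1.414 × 10^7 m³
ΔV = 1.414 × 10^7 m³ = 14140 ML

ΔV ≈ 14100 ML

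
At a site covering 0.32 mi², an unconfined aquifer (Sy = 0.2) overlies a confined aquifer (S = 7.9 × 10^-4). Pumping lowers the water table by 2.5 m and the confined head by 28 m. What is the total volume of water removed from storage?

ΔV ≈ 4.33 × 10^5 m³

A = 0.32 mi² = 8.288 × 10^5 m²
Unconfined: ΔV_u = Sy × A × Δh_u = 0.2 × 8.288 × 10^5 × 2.5 = 4.144 × 10^5 m³
Confined: ΔV_c = S × A × Δh_c = 7.9 × 10^-4 × 8.288 × 10^5 × 28 = 18330 m³
Total ΔV = 4.144 × 10^5 + 18330 = 4.327 × 10^5 m³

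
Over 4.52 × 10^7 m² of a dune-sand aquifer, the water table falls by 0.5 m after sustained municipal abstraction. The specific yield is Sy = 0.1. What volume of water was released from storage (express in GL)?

ΔV ≈ 2.26 GL

ΔV = Sy × A × Δh = 0.1 × 4.52 × 10^7 m² × 0.5 m = 2.26 × 10^6 m³
ΔV = 2.26 × 10^6 m³ = 2.26 GL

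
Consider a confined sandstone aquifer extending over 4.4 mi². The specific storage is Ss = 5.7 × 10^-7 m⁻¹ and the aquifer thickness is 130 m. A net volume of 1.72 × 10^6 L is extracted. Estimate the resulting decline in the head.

Δh ≈ 2.04 m

S = Ss × b = 5.7 × 10^-7 m⁻¹ × 130 m = 7.41 × 10^-5
A = 4.4 mi² = 1.14 × 10^7 m²
ΔV = 1.72 × 10^6 L = 1720 m³
Δh = ΔV / (S × A) = 1720 m³ / (7.41 × 10^-5 × 1.14 × 10^7 m²) = 2.037 m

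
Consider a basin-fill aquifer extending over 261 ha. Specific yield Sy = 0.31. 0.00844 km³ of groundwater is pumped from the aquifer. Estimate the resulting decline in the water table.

Δh ≈ 10.4 m

A = 261 ha = 2.61 × 10^6 m²
ΔV = 0.00844 km³ = 8.44 × 10^6 m³
Δh = ΔV / (Sy × A) = 8.44 × 10^6 m³ / (0.31 × 2.61 × 10^6 m²) = 10.43 m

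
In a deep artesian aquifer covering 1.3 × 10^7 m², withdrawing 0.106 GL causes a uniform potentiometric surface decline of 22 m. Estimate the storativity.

S ≈ 3.7 × 10^-4

ΔV = 0.106 GL = 1.06 × 10^5 m³
S = ΔV / (A × Δh) = 1.06 × 10^5 m³ / (1.3 × 10^7 m² × 22 m) = 3.706 × 10^-4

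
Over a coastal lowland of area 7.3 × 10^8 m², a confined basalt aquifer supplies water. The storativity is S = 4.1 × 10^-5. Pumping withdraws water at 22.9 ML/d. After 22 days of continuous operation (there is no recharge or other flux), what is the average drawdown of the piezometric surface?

Q = 22.9 ML/d = 22900 m³/d
ΔV = Q × t = 22900 m³/d × 22 d = 5.038 × 10^5 m³
Δh = ΔV / (S × A) = 5.038 × 10^5 / (4.1 × 10^-5 × 7.3 × 10^8) = 16.83 m

Δh ≈ 16.8 m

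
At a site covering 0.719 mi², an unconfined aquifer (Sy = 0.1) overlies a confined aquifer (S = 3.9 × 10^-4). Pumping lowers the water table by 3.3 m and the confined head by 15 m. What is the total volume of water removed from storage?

A = 0.719 mi² = 1.862 × 10^6 m²
Unconfined: ΔV_u = Sy × A × Δh_u = 0.1 × 1.862 × 10^6 × 3.3 = 6.145 × 10^5 m³
Confined: ΔV_c = S × A × Δh_c = 3.9 × 10^-4 × 1.862 × 10^6 × 15 = 10890 m³
Total ΔV = 6.145 × 10^5 + 10890 = 6.254 × 10^5 m³

ΔV ≈ 6.25 × 10^5 m³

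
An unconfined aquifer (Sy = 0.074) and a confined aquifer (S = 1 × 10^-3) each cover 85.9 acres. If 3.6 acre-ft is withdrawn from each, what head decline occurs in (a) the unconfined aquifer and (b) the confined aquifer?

Δh_u ≈ 0.173 m; Δh_c ≈ 12.8 m

A = 85.9 acres = 3.476 × 10^5 m²
ΔV = 3.6 acre-ft = 4441 m³
Unconfined: Δh_u = ΔV/(Sy·A) = 4441/(0.074 × 3.476 × 10^5) = 0.1726 m
Confined: Δh_c = ΔV/(S·A) = 4441/(1 × 10^-3 × 3.476 × 10^5) = 12.77 m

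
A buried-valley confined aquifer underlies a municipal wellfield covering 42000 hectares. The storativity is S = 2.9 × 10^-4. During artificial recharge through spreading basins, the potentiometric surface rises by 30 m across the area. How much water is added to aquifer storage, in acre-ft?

A = 42000 hectares = 4.2 × 10^8 m²
ΔV = S × A × Δh = 2.9 × 10^-4 × 4.2 × 10^8 m² × 30 m = 3.654 × 10^6 m³
ΔV = 3.654 × 10^6 m³ = 2962 acre-ft

ΔV ≈ 2960 acre-ft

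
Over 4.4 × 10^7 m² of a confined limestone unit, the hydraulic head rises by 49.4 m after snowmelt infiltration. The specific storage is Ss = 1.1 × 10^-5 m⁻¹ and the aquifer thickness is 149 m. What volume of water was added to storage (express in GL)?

ΔV ≈ 3.56 GL

S = Ss × b = 1.1 × 10^-5 m⁻¹ × 149 m = 1.639 × 10^-3
ΔV = S × A × Δh = 0.001639 × 4.4 × 10^7 m² × 49.4 m = 3.563 × 10^6 m³
ΔV = 3.563 × 10^6 m³ = 3.563 GL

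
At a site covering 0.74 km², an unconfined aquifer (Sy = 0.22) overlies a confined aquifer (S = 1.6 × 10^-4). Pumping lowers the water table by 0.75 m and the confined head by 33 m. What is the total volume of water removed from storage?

A = 0.74 km² = 7.4 × 10^5 m²
Unconfined: ΔV_u = Sy × A × Δh_u = 0.22 × 7.4 × 10^5 × 0.75 = 1.221 × 10^5 m³
Confined: ΔV_c = S × A × Δh_c = 1.6 × 10^-4 × 7.4 × 10^5 × 33 = 3907 m³
Total ΔV = 1.221 × 10^5 + 3907 = 1.26 × 10^5 m³

ΔV ≈ 1.26 × 10^5 m³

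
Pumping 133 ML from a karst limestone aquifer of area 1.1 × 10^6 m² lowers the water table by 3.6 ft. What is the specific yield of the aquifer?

Δh = 3.6 ft = 1.097 m
ΔV = 133 ML = 1.33 × 10^5 m³
Sy = ΔV / (A × Δh) = 1.33 × 10^5 m³ / (1.1 × 10^6 m² × 1.097 m) = 0.1102

Sy ≈ 0.11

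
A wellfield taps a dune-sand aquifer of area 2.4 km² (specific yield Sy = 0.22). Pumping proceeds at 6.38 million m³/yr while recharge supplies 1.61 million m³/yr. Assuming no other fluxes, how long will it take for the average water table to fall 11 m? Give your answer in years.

t ≈ 1.22 years

A = 2.4 km² = 2.4 × 10^6 m²
ΔV = Sy × A × Δh = 0.22 × 2.4 × 10^6 × 11 = 5.808 × 10^6 m³
Net withdrawal = 6.38 − 1.61 = 4.77 million m³/yr = 13070 m³/d
t = ΔV / Q = 5.808 × 10^6 m³ / 13070 m³/d = 444.4 d
t = 444.4 d ≈ 1.218 years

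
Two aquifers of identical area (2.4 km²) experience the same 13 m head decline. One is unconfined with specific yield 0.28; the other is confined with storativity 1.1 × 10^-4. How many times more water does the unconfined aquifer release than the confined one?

ΔV_u / ΔV_c ≈ 2550

A = 2.4 km² = 2.4 × 10^6 m²
Unconfined: ΔV_u = Sy × A × Δh = 0.28 × 2.4 × 10^6 × 13 = 8.736 × 10^6 m³
Confined: ΔV_c = S × A × Δh = 1.1 × 10^-4 × 2.4 × 10^6 × 13 = 3432 m³
Ratio = ΔV_u / ΔV_c = Sy / S = 0.28 / 1.1 × 10^-4 = 2545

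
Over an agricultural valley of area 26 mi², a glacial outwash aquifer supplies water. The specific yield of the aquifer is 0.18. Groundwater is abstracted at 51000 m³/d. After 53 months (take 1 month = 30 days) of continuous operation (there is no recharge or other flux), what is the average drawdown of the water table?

Δh ≈ 6.69 m

A = 26 mi² = 6.734 × 10^7 m²
t = 53 months = 1590 d
ΔV = Q × t = 51000 m³/d × 1590 d = 8.109 × 10^7 m³
Δh = ΔV / (Sy × A) = 8.109 × 10^7 / (0.18 × 6.734 × 10^7) = 6.69 m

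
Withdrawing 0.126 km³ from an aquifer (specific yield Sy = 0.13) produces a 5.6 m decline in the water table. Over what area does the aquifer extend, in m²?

A ≈ 1.73 × 10^8 m²

ΔV = 0.126 km³ = 1.26 × 10^8 m³
A = ΔV / (Sy × Δh) = 1.26 × 10^8 / (0.13 × 5.6) = 1.731 × 10^8 m²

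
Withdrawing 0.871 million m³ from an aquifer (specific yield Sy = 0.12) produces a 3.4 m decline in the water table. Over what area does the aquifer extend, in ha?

A ≈ 213 ha

ΔV = 0.871 million m³ = 8.71 × 10^5 m³
A = ΔV / (Sy × Δh) = 8.71 × 10^5 / (0.12 × 3.4) = 2.135 × 10^6 m²
A = 2.135 × 10^6 m² = 213.5 ha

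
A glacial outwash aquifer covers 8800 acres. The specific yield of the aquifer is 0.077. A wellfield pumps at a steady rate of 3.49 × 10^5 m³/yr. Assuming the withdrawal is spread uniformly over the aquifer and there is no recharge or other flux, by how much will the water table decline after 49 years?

Δh ≈ 6.24 m

A = 8800 acres = 3.561 × 10^7 m²
Q = 3.49 × 10^5 m³/yr = 956.2 m³/d
t = 49 years = 17880 d
ΔV = Q × t = 956.2 m³/d × 17880 d = 1.71 × 10^7 m³
Δh = ΔV / (Sy × A) = 1.71 × 10^7 / (0.077 × 3.561 × 10^7) = 6.236 m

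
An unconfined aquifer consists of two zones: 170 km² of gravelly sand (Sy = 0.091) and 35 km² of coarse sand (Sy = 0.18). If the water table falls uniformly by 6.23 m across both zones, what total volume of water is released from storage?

ΔV ≈ 1.36 × 10^8 m³

A₁ = 170 km² = 1.7 × 10^8 m²; A₂ = 35 km² = 3.5 × 10^7 m²
ΔV₁ = 0.091 × 1.7 × 10^8 × 6.23 = 9.638 × 10^7 m³
ΔV₂ = 0.18 × 3.5 × 10^7 × 6.23 = 3.925 × 10^7 m³
ΔV = ΔV₁ + ΔV₂ = 1.356 × 10^8 m³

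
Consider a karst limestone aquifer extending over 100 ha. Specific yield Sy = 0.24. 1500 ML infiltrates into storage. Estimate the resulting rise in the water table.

Δh ≈ 6.25 m

A = 100 ha = 1 × 10^6 m²
ΔV = 1500 ML = 1.5 × 10^6 m³
Δh = ΔV / (Sy × A) = 1.5 × 10^6 m³ / (0.24 × 1 × 10^6 m²) = 6.25 m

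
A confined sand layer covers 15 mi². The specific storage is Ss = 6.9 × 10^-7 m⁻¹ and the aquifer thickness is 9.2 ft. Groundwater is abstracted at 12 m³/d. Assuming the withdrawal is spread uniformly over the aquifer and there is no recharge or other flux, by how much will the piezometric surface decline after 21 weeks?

Δh ≈ 23.5 m

b = 9.2 ft = 2.804 m
S = Ss × b = 6.9 × 10^-7 m⁻¹ × 2.804 m = 1.935 × 10^-6
A = 15 mi² = 3.885 × 10^7 m²
t = 21 weeks = 147 d
ΔV = Q × t = 12 m³/d × 147 d = 1764 m³
Δh = ΔV / (S × A) = 1764 / (1.935 × 10^-6 × 3.885 × 10^7) = 23.47 m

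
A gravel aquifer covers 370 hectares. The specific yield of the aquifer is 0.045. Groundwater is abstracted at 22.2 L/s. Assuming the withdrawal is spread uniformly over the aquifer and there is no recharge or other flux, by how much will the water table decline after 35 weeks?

Δh ≈ 2.82 m

A = 370 hectares = 3.7 × 10^6 m²
Q = 22.2 L/s = 1918 m³/d
t = 35 weeks = 245 d
ΔV = Q × t = 1918 m³/d × 245 d = 4.699 × 10^5 m³
Δh = ΔV / (Sy × A) = 4.699 × 10^5 / (0.045 × 3.7 × 10^6) = 2.822 m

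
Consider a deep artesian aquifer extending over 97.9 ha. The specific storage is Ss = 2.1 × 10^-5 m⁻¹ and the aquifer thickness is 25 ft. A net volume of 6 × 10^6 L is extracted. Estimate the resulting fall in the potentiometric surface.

b = 25 ft = 7.62 m
S = Ss × b = 2.1 × 10^-5 m⁻¹ × 7.62 m = 1.6 × 10^-4
A = 97.9 ha = 9.79 × 10^5 m²
ΔV = 6 × 10^6 L = 6000 m³
Δh = ΔV / (S × A) = 6000 m³ / (1.6 × 10^-4 × 9.79 × 10^5 m²) = 38.3 m

Δh ≈ 38.3 m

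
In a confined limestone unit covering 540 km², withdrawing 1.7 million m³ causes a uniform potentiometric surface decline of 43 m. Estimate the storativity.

S ≈ 7.3 × 10^-5

A = 540 km² = 5.4 × 10^8 m²
ΔV = 1.7 million m³ = 1.7 × 10^6 m³
S = ΔV / (A × Δh) = 1.7 × 10^6 m³ / (5.4 × 10^8 m² × 43 m) = 7.321 × 10^-5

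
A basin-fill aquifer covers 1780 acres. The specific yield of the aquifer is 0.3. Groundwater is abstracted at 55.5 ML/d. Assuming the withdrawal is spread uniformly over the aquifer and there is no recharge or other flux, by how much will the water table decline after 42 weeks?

A = 1780 acres = 7.203 × 10^6 m²
Q = 55.5 ML/d = 55500 m³/d
t = 42 weeks = 294 d
ΔV = Q × t = 55500 m³/d × 294 d = 1.632 × 10^7 m³
Δh = ΔV / (Sy × A) = 1.632 × 10^7 / (0.3 × 7.203 × 10^6) = 7.551 m

Δh ≈ 7.55 m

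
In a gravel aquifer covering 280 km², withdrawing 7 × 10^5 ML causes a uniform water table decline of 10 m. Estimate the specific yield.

A = 280 km² = 2.8 × 10^8 m²
ΔV = 7 × 10^5 ML = 7 × 10^8 m³
Sy = ΔV / (A × Δh) = 7 × 10^8 m³ / (2.8 × 10^8 m² × 10 m) = 0.25

Sy ≈ 0.25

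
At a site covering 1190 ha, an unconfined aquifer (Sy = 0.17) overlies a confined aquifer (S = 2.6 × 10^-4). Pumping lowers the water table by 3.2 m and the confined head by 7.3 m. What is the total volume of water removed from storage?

ΔV ≈ 6.5 × 10^6 m³

A = 1190 ha = 1.19 × 10^7 m²
Unconfined: ΔV_u = Sy × A × Δh_u = 0.17 × 1.19 × 10^7 × 3.2 = 6.474 × 10^6 m³
Confined: ΔV_c = S × A × Δh_c = 2.6 × 10^-4 × 1.19 × 10^7 × 7.3 = 22590 m³
Total ΔV = 6.474 × 10^6 + 22590 = 6.496 × 10^6 m³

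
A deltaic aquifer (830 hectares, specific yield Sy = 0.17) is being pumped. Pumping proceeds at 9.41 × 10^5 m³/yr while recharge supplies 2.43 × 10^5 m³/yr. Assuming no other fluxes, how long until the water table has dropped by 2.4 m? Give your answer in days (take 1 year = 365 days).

A = 830 hectares = 8.3 × 10^6 m²
ΔV = Sy × A × Δh = 0.17 × 8.3 × 10^6 × 2.4 = 3.386 × 10^6 m³
Net withdrawal = 9.41 × 10^5 − 2.43 × 10^5 = 6.98 × 10^5 m³/yr = 1912 m³/d
t = ΔV / Q = 3.386 × 10^6 m³ / 1912 m³/d = 1771 d

t ≈ 1770 days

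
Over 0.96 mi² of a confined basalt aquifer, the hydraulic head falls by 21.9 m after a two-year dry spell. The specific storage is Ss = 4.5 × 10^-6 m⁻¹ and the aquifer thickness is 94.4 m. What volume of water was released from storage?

S = Ss × b = 4.5 × 10^-6 m⁻¹ × 94.4 m = 4.248 × 10^-4
A = 0.96 mi² = 2.486 × 10^6 m²
ΔV = S × A × Δh = 4.248 × 10^-4 × 2.486 × 10^6 m² × 21.9 m = 23130 m³

ΔV ≈ 23100 m³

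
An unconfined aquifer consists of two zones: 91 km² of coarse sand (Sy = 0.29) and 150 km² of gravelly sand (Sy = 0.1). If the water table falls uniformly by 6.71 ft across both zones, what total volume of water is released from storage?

ΔV ≈ 8.47 × 10^7 m³

A₁ = 91 km² = 9.1 × 10^7 m²; A₂ = 150 km² = 1.5 × 10^8 m²
Δh = 6.71 ft = 2.045 m
ΔV₁ = 0.29 × 9.1 × 10^7 × 2.045 = 5.397 × 10^7 m³
ΔV₂ = 0.1 × 1.5 × 10^8 × 2.045 = 3.068 × 10^7 m³
ΔV = ΔV₁ + ΔV₂ = 8.465 × 10^7 m³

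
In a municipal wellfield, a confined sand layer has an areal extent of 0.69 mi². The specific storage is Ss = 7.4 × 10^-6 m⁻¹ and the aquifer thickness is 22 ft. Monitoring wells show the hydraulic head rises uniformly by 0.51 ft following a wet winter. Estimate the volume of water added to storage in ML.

ΔV ≈ 0.0138 ML

b = 22 ft = 6.706 m
S = Ss × b = 7.4 × 10^-6 m⁻¹ × 6.706 m = 4.962 × 10^-5
A = 0.69 mi² = 1.787 × 10^6 m²
Δh = 0.51 ft = 0.1554 m
ΔV = S × A × Δh = 4.962 × 10^-5 × 1.787 × 10^6 m² × 0.1554 m = 13.78 m³
ΔV = 13.78 m³ = 0.01378 ML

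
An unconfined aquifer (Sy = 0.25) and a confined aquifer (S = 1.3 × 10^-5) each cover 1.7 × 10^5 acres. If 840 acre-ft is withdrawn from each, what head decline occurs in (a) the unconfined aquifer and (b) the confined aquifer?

A = 1.7 × 10^5 acres = 6.88 × 10^8 m²
ΔV = 840 acre-ft = 1.036 × 10^6 m³
Unconfined: Δh_u = ΔV/(Sy·A) = 1.036 × 10^6/(0.25 × 6.88 × 10^8) = 0.006024 m
Confined: Δh_c = ΔV/(S·A) = 1.036 × 10^6/(1.3 × 10^-5 × 6.88 × 10^8) = 115.9 m

Δh_u ≈ 0.00602 m; Δh_c ≈ 116 m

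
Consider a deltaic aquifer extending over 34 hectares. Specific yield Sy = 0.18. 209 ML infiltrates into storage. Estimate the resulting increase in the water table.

A = 34 hectares = 3.4 × 10^5 m²
ΔV = 209 ML = 2.09 × 10^5 m³
Δh = ΔV / (Sy × A) = 2.09 × 10^5 m³ / (0.18 × 3.4 × 10^5 m²) = 3.415 m

Δh ≈ 3.42 m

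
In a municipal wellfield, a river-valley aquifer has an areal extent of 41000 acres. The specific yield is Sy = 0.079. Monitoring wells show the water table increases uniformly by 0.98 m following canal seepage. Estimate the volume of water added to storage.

A = 41000 acres = 1.659 × 10^8 m²
ΔV = Sy × A × Δh = 0.079 × 1.659 × 10^8 m² × 0.98 m = 1.285 × 10^7 m³

ΔV ≈ 1.28 × 10^7 m³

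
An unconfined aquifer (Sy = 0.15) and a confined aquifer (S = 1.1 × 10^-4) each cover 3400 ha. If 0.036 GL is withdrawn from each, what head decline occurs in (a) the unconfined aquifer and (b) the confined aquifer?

Δh_u ≈ 0.00706 m; Δh_c ≈ 9.63 m

A = 3400 ha = 3.4 × 10^7 m²
ΔV = 0.036 GL = 36000 m³
Unconfined: Δh_u = ΔV/(Sy·A) = 36000/(0.15 × 3.4 × 10^7) = 0.007059 m
Confined: Δh_c = ΔV/(S·A) = 36000/(1.1 × 10^-4 × 3.4 × 10^7) = 9.626 m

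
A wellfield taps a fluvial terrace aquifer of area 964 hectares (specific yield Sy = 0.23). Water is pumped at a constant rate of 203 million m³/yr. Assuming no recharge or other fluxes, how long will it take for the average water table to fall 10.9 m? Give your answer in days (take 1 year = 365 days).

A = 964 hectares = 9.64 × 10^6 m²
ΔV = Sy × A × Δh = 0.23 × 9.64 × 10^6 × 10.9 = 2.417 × 10^7 m³
Q = 203 million m³/yr = 5.562 × 10^5 m³/d
t = ΔV / Q = 2.417 × 10^7 m³ / 5.562 × 10^5 m³/d = 43.45 d

t ≈ 43.5 days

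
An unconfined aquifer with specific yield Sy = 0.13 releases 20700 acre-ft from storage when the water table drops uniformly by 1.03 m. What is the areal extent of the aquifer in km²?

ΔV = 20700 acre-ft = 2.553 × 10^7 m³
A = ΔV / (Sy × Δh) = 2.553 × 10^7 / (0.13 × 1.03) = 1.907 × 10^8 m²
A = 1.907 × 10^8 m² = 190.7 km²

A ≈ 191 km²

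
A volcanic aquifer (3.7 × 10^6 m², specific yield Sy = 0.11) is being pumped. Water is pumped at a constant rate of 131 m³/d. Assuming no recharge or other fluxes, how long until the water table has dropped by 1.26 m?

ΔV = Sy × A × Δh = 0.11 × 3.7 × 10^6 × 1.26 = 5.128 × 10^5 m³
t = ΔV / Q = 5.128 × 10^5 m³ / 131 m³/d = 3915 d

t ≈ 3910 days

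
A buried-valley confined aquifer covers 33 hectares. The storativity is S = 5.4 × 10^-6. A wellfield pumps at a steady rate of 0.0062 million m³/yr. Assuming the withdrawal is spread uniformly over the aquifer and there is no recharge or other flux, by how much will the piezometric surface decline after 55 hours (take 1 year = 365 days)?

Δh ≈ 21.8 m

A = 33 hectares = 3.3 × 10^5 m²
Q = 0.0062 million m³/yr = 16.99 m³/d
t = 55 hours = 2.292 d
ΔV = Q × t = 16.99 m³/d × 2.292 d = 38.93 m³
Δh = ΔV / (S × A) = 38.93 / (5.4 × 10^-6 × 3.3 × 10^5) = 21.84 m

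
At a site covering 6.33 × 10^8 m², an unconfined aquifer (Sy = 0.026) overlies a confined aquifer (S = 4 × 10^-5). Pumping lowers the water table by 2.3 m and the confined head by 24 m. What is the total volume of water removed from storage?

Unconfined: ΔV_u = Sy × A × Δh_u = 0.026 × 6.33 × 10^8 × 2.3 = 3.785 × 10^7 m³
Confined: ΔV_c = S × A × Δh_c = 4 × 10^-5 × 6.33 × 10^8 × 24 = 6.077 × 10^5 m³
Total ΔV = 3.785 × 10^7 + 6.077 × 10^5 = 3.846 × 10^7 m³

ΔV ≈ 3.85 × 10^7 m³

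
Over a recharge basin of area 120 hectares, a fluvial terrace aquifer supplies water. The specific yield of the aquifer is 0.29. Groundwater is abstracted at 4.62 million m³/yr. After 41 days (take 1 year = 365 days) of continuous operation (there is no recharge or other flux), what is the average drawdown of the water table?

A = 120 hectares = 1.2 × 10^6 m²
Q = 4.62 million m³/yr = 12660 m³/d
ΔV = Q × t = 12660 m³/d × 41 d = 5.19 × 10^5 m³
Δh = ΔV / (Sy × A) = 5.19 × 10^5 / (0.29 × 1.2 × 10^6) = 1.491 m

Δh ≈ 1.49 m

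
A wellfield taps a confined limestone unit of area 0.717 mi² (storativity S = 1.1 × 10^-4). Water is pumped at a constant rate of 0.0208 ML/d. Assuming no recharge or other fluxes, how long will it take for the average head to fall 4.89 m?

A = 0.717 mi² = 1.857 × 10^6 m²
ΔV = S × A × Δh = 1.1 × 10^-4 × 1.857 × 10^6 × 4.89 = 998.9 m³
Q = 0.0208 ML/d = 20.8 m³/d
t = ΔV / Q = 998.9 m³ / 20.8 m³/d = 48.02 d

t ≈ 48 days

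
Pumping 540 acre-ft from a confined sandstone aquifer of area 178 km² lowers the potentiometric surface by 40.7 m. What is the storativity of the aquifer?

S ≈ 9.2 × 10^-5

A = 178 km² = 1.78 × 10^8 m²
ΔV = 540 acre-ft = 6.661 × 10^5 m³
S = ΔV / (A × Δh) = 6.661 × 10^5 m³ / (1.78 × 10^8 m² × 40.7 m) = 9.194 × 10^-5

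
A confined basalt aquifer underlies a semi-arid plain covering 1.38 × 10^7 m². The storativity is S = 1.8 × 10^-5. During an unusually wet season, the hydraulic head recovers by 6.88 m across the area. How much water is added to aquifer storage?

ΔV ≈ 1710 m³

ΔV = S × A × Δh = 1.8 × 10^-5 × 1.38 × 10^7 m² × 6.88 m = 1709 m³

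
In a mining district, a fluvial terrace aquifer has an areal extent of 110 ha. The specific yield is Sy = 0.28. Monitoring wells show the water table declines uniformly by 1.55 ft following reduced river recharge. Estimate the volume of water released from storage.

ΔV ≈ 1.46 × 10^5 m³

A = 110 ha = 1.1 × 10^6 m²
Δh = 1.55 ft = 0.4724 m
ΔV = Sy × A × Δh = 0.28 × 1.1 × 10^6 m² × 0.4724 m = 1.455 × 10^5 m³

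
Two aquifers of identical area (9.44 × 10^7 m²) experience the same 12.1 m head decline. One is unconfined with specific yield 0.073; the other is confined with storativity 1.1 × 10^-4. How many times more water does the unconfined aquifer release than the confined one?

Unconfined: ΔV_u = Sy × A × Δh = 0.073 × 9.44 × 10^7 × 12.1 = 8.338 × 10^7 m³
Confined: ΔV_c = S × A × Δh = 1.1 × 10^-4 × 9.44 × 10^7 × 12.1 = 1.256 × 10^5 m³
Ratio = ΔV_u / ΔV_c = Sy / S = 0.073 / 1.1 × 10^-4 = 663.6

ΔV_u / ΔV_c ≈ 664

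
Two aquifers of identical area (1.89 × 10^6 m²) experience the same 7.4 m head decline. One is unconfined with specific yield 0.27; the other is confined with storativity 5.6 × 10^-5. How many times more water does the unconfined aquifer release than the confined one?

Unconfined: ΔV_u = Sy × A × Δh = 0.27 × 1.89 × 10^6 × 7.4 = 3.776 × 10^6 m³
Confined: ΔV_c = S × A × Δh = 5.6 × 10^-5 × 1.89 × 10^6 × 7.4 = 783.2 m³
Ratio = ΔV_u / ΔV_c = Sy / S = 0.27 / 5.6 × 10^-5 = 4821

ΔV_u / ΔV_c ≈ 4820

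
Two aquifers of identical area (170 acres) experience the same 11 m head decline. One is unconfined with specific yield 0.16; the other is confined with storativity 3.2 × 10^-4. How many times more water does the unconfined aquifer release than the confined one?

ΔV_u / ΔV_c ≈ 500

A = 170 acres = 6.88 × 10^5 m²
Unconfined: ΔV_u = Sy × A × Δh = 0.16 × 6.88 × 10^5 × 11 = 1.211 × 10^6 m³
Confined: ΔV_c = S × A × Δh = 3.2 × 10^-4 × 6.88 × 10^5 × 11 = 2422 m³
Ratio = ΔV_u / ΔV_c = Sy / S = 0.16 / 3.2 × 10^-4 = 500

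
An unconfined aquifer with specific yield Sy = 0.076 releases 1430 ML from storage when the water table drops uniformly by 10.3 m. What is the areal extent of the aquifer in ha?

ΔV = 1430 ML = 1.43 × 10^6 m³
A = ΔV / (Sy × Δh) = 1.43 × 10^6 / (0.076 × 10.3) = 1.827 × 10^6 m²
A = 1.827 × 10^6 m² = 182.7 ha

A ≈ 183 ha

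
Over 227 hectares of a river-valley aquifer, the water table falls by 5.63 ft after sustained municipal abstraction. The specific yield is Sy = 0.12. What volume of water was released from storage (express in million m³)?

A = 227 hectares = 2.27 × 10^6 m²
Δh = 5.63 ft = 1.716 m
ΔV = Sy × A × Δh = 0.12 × 2.27 × 10^6 m² × 1.716 m = 4.674 × 10^5 m³
ΔV = 4.674 × 10^5 m³ = 0.4674 million m³

ΔV ≈ 0.467 million m³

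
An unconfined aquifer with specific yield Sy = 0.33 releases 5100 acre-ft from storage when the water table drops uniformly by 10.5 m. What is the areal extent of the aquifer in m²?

A ≈ 1.82 × 10^6 m²

ΔV = 5100 acre-ft = 6.291 × 10^6 m³
A = ΔV / (Sy × Δh) = 6.291 × 10^6 / (0.33 × 10.5) = 1.816 × 10^6 m²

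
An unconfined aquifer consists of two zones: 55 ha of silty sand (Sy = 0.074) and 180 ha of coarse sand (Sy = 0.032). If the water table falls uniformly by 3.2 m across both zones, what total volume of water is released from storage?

ΔV ≈ 3.15 × 10^5 m³

A₁ = 55 ha = 5.5 × 10^5 m²; A₂ = 180 ha = 1.8 × 10^6 m²
ΔV₁ = 0.074 × 5.5 × 10^5 × 3.2 = 1.302 × 10^5 m³
ΔV₂ = 0.032 × 1.8 × 10^6 × 3.2 = 1.843 × 10^5 m³
ΔV = ΔV₁ + ΔV₂ = 3.146 × 10^5 m³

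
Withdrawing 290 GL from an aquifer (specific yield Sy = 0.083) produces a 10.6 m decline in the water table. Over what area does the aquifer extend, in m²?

ΔV = 290 GL = 2.9 × 10^8 m³
A = ΔV / (Sy × Δh) = 2.9 × 10^8 / (0.083 × 10.6) = 3.296 × 10^8 m²

A ≈ 3.3 × 10^8 m²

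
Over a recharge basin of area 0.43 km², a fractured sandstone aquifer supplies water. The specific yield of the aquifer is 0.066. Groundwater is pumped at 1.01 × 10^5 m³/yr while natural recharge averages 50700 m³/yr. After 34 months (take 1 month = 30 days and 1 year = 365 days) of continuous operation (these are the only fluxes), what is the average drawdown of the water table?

A = 0.43 km² = 4.3 × 10^5 m²
Net abstraction = 1.01 × 10^5 − 50700 = 50300 m³/yr
Q_net = 50300 m³/yr = 137.8 m³/d
t = 34 months = 1020 d
ΔV = Q × t = 137.8 m³/d × 1020 d = 1.406 × 10^5 m³
Δh = ΔV / (Sy × A) = 1.406 × 10^5 / (0.066 × 4.3 × 10^5) = 4.953 m

Δh ≈ 4.95 m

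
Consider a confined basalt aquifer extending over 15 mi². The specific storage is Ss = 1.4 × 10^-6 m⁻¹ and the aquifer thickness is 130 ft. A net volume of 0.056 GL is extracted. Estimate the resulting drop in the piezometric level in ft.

b = 130 ft = 39.62 m
S = Ss × b = 1.4 × 10^-6 m⁻¹ × 39.62 m = 5.547 × 10^-5
A = 15 mi² = 3.885 × 10^7 m²
ΔV = 0.056 GL = 56000 m³
Δh = ΔV / (S × A) = 56000 m³ / (5.547 × 10^-5 × 3.885 × 10^7 m²) = 25.98 m
Δh = 25.98 m = 85.25 ft

Δh ≈ 85.3 ft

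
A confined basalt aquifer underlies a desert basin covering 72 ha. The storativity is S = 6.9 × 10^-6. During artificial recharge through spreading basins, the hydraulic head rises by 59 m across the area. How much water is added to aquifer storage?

ΔV ≈ 293 m³

A = 72 ha = 7.2 × 10^5 m²
ΔV = S × A × Δh = 6.9 × 10^-6 × 7.2 × 10^5 m² × 59 m = 293.1 m³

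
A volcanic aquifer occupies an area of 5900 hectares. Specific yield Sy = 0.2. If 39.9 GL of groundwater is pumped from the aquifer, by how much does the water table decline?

A = 5900 hectares = 5.9 × 10^7 m²
ΔV = 39.9 GL = 3.99 × 10^7 m³
Δh = ΔV / (Sy × A) = 3.99 × 10^7 m³ / (0.2 × 5.9 × 10^7 m²) = 3.381 m

Δh ≈ 3.38 m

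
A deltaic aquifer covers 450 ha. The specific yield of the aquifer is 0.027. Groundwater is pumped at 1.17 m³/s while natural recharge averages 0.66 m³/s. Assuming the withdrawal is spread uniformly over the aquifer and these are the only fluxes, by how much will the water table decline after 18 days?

A = 450 ha = 4.5 × 10^6 m²
Net abstraction = 1.17 − 0.66 = 0.51 m³/s
Q_net = 0.51 m³/s = 44060 m³/d
ΔV = Q × t = 44060 m³/d × 18 d = 7.932 × 10^5 m³
Δh = ΔV / (Sy × A) = 7.932 × 10^5 / (0.027 × 4.5 × 10^6) = 6.528 m

Δh ≈ 6.53 m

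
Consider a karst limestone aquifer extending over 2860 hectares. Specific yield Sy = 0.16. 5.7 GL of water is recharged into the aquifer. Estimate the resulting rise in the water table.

Δh ≈ 1.25 m

A = 2860 hectares = 2.86 × 10^7 m²
ΔV = 5.7 GL = 5.7 × 10^6 m³
Δh = ΔV / (Sy × A) = 5.7 × 10^6 m³ / (0.16 × 2.86 × 10^7 m²) = 1.246 m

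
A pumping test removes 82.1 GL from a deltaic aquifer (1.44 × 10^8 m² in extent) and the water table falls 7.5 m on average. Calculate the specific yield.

Sy ≈ 0.076

ΔV = 82.1 GL = 8.21 × 10^7 m³
Sy = ΔV / (A × Δh) = 8.21 × 10^7 m³ / (1.44 × 10^8 m² × 7.5 m) = 0.07602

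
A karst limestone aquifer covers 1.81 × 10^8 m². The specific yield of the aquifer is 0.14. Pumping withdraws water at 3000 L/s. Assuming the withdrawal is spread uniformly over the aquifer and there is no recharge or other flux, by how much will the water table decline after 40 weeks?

Δh ≈ 2.86 m

Q = 3000 L/s = 2.592 × 10^5 m³/d
t = 40 weeks = 280 d
ΔV = Q × t = 2.592 × 10^5 m³/d × 280 d = 7.258 × 10^7 m³
Δh = ΔV / (Sy × A) = 7.258 × 10^7 / (0.14 × 1.81 × 10^8) = 2.864 m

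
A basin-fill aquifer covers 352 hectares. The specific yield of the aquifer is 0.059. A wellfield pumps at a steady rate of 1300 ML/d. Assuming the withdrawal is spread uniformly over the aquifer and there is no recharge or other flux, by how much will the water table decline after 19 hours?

Δh ≈ 4.96 m

A = 352 hectares = 3.52 × 10^6 m²
Q = 1300 ML/d = 1.3 × 10^6 m³/d
t = 19 hours = 0.7917 d
ΔV = Q × t = 1.3 × 10^6 m³/d × 0.7917 d = 1.029 × 10^6 m³
Δh = ΔV / (Sy × A) = 1.029 × 10^6 / (0.059 × 3.52 × 10^6) = 4.956 m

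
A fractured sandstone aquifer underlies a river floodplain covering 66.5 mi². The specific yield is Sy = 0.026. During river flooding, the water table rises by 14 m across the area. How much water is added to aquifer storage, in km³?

ΔV ≈ 0.0627 km³

A = 66.5 mi² = 1.722 × 10^8 m²
ΔV = Sy × A × Δh = 0.026 × 1.722 × 10^8 m² × 14 m = 6.269 × 10^7 m³
ΔV = 6.269 × 10^7 m³ = 0.06269 km³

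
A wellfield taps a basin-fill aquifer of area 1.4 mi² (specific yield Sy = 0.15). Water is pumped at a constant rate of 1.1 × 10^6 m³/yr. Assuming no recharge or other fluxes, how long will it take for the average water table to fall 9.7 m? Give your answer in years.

t ≈ 4.8 years

A = 1.4 mi² = 3.626 × 10^6 m²
ΔV = Sy × A × Δh = 0.15 × 3.626 × 10^6 × 9.7 = 5.276 × 10^6 m³
Q = 1.1 × 10^6 m³/yr = 3014 m³/d
t = ΔV / Q = 5.276 × 10^6 m³ / 3014 m³/d = 1751 d
t = 1751 d ≈ 4.796 years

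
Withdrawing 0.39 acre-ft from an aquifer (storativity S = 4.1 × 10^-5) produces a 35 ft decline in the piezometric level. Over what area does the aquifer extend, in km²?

Δh = 35 ft = 10.67 m
ΔV = 0.39 acre-ft = 481.1 m³
A = ΔV / (S × Δh) = 481.1 / (4.1 × 10^-5 × 10.67) = 1.1 × 10^6 m²
A = 1.1 × 10^6 m² = 1.1 km²

A ≈ 1.1 km²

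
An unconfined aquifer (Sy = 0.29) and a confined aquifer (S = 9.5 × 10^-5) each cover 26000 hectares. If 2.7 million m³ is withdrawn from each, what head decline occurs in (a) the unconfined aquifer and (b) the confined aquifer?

A = 26000 hectares = 2.6 × 10^8 m²
ΔV = 2.7 million m³ = 2.7 × 10^6 m³
Unconfined: Δh_u = ΔV/(Sy·A) = 2.7 × 10^6/(0.29 × 2.6 × 10^8) = 0.03581 m
Confined: Δh_c = ΔV/(S·A) = 2.7 × 10^6/(9.5 × 10^-5 × 2.6 × 10^8) = 109.3 m

Δh_u ≈ 0.0358 m; Δh_c ≈ 109 m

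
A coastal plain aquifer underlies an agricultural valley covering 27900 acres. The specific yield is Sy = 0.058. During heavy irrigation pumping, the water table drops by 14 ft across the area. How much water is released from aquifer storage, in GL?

ΔV ≈ 27.9 GL

A = 27900 acres = 1.129 × 10^8 m²
Δh = 14 ft = 4.267 m
ΔV = Sy × A × Δh = 0.058 × 1.129 × 10^8 m² × 4.267 m = 2.794 × 10^7 m³
ΔV = 2.794 × 10^7 m³ = 27.94 GL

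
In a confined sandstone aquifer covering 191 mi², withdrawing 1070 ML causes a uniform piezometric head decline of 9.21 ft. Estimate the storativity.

S ≈ 7.7 × 10^-4

A = 191 mi² = 4.947 × 10^8 m²
Δh = 9.21 ft = 2.807 m
ΔV = 1070 ML = 1.07 × 10^6 m³
S = ΔV / (A × Δh) = 1.07 × 10^6 m³ / (4.947 × 10^8 m² × 2.807 m) = 7.705 × 10^-4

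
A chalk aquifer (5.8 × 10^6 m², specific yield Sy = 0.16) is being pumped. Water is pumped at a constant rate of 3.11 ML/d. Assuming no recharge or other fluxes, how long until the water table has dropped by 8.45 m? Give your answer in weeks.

ΔV = Sy × A × Δh = 0.16 × 5.8 × 10^6 × 8.45 = 7.842 × 10^6 m³
Q = 3.11 ML/d = 3110 m³/d
t = ΔV / Q = 7.842 × 10^6 m³ / 3110 m³/d = 2521 d
t = 2521 d ≈ 360.2 weeks

t ≈ 360 weeks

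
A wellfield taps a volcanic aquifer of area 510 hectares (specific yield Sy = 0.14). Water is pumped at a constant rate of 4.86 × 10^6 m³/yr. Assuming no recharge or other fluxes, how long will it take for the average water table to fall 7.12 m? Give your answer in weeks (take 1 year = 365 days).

t ≈ 54.5 weeks

A = 510 hectares = 5.1 × 10^6 m²
ΔV = Sy × A × Δh = 0.14 × 5.1 × 10^6 × 7.12 = 5.084 × 10^6 m³
Q = 4.86 × 10^6 m³/yr = 13320 m³/d
t = ΔV / Q = 5.084 × 10^6 m³ / 13320 m³/d = 381.8 d
t = 381.8 d ≈ 54.54 weeks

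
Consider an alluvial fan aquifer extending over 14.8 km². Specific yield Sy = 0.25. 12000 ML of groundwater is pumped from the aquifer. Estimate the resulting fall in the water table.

Δh ≈ 3.24 m

A = 14.8 km² = 1.48 × 10^7 m²
ΔV = 12000 ML = 1.2 × 10^7 m³
Δh = ΔV / (Sy × A) = 1.2 × 10^7 m³ / (0.25 × 1.48 × 10^7 m²) = 3.243 m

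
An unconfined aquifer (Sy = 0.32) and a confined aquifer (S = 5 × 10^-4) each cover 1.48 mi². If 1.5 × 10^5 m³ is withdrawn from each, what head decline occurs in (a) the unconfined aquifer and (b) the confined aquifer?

Δh_u ≈ 0.122 m; Δh_c ≈ 78.3 m

A = 1.48 mi² = 3.833 × 10^6 m²
Unconfined: Δh_u = ΔV/(Sy·A) = 1.5 × 10^5/(0.32 × 3.833 × 10^6) = 0.1223 m
Confined: Δh_c = ΔV/(S·A) = 1.5 × 10^5/(5 × 10^-4 × 3.833 × 10^6) = 78.26 m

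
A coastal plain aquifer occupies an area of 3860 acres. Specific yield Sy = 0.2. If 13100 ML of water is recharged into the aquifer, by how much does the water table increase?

A = 3860 acres = 1.562 × 10^7 m²
ΔV = 13100 ML = 1.31 × 10^7 m³
Δh = ΔV / (Sy × A) = 1.31 × 10^7 m³ / (0.2 × 1.562 × 10^7 m²) = 4.193 m

Δh ≈ 4.19 m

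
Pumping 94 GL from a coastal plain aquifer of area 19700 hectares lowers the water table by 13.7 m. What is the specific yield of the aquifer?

A = 19700 hectares = 1.97 × 10^8 m²
ΔV = 94 GL = 9.4 × 10^7 m³
Sy = ΔV / (A × Δh) = 9.4 × 10^7 m³ / (1.97 × 10^8 m² × 13.7 m) = 0.03483

Sy ≈ 0.035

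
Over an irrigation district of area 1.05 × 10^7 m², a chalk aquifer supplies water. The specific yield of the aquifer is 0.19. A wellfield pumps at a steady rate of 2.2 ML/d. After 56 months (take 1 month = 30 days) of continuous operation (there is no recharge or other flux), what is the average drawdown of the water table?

Q = 2.2 ML/d = 2200 m³/d
t = 56 months = 1680 d
ΔV = Q × t = 2200 m³/d × 1680 d = 3.696 × 10^6 m³
Δh = ΔV / (Sy × A) = 3.696 × 10^6 / (0.19 × 1.05 × 10^7) = 1.853 m

Δh ≈ 1.85 m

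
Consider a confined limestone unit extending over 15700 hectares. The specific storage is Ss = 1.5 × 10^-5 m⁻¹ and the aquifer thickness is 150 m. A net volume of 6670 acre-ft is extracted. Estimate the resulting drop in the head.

S = Ss × b = 1.5 × 10^-5 m⁻¹ × 150 m = 2.25 × 10^-3
A = 15700 hectares = 1.57 × 10^8 m²
ΔV = 6670 acre-ft = 8.227 × 10^6 m³
Δh = ΔV / (S × A) = 8.227 × 10^6 m³ / (0.00225 × 1.57 × 10^8 m²) = 23.29 m

Δh ≈ 23.3 m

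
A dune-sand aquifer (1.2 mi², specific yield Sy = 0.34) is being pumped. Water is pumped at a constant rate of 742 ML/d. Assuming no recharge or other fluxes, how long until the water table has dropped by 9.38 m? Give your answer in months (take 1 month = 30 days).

A = 1.2 mi² = 3.108 × 10^6 m²
ΔV = Sy × A × Δh = 0.34 × 3.108 × 10^6 × 9.38 = 9.912 × 10^6 m³
Q = 742 ML/d = 7.42 × 10^5 m³/d
t = ΔV / Q = 9.912 × 10^6 m³ / 7.42 × 10^5 m³/d = 13.36 d
t = 13.36 d ≈ 0.4453 months

t ≈ 0.445 months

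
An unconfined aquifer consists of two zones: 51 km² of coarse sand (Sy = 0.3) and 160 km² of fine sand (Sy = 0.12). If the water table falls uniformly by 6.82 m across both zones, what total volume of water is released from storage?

ΔV ≈ 2.35 × 10^8 m³

A₁ = 51 km² = 5.1 × 10^7 m²; A₂ = 160 km² = 1.6 × 10^8 m²
ΔV₁ = 0.3 × 5.1 × 10^7 × 6.82 = 1.043 × 10^8 m³
ΔV₂ = 0.12 × 1.6 × 10^8 × 6.82 = 1.309 × 10^8 m³
ΔV = ΔV₁ + ΔV₂ = 2.353 × 10^8 m³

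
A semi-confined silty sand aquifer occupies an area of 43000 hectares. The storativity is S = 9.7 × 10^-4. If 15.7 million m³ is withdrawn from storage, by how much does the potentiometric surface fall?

Δh ≈ 37.6 m

A = 43000 hectares = 4.3 × 10^8 m²
ΔV = 15.7 million m³ = 1.57 × 10^7 m³
Δh = ΔV / (S × A) = 1.57 × 10^7 m³ / (9.7 × 10^-4 × 4.3 × 10^8 m²) = 37.64 m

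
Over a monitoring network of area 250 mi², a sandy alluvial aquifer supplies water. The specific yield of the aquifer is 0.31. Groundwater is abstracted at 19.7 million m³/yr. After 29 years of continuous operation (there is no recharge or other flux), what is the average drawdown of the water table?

Δh ≈ 2.85 m

A = 250 mi² = 6.475 × 10^8 m²
Q = 19.7 million m³/yr = 53970 m³/d
t = 29 years = 10580 d
ΔV = Q × t = 53970 m³/d × 10580 d = 5.713 × 10^8 m³
Δh = ΔV / (Sy × A) = 5.713 × 10^8 / (0.31 × 6.475 × 10^8) = 2.846 m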